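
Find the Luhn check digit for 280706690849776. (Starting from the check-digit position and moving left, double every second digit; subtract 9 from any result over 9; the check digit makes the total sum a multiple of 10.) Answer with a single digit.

3

Partial digits right→left: 6 7 7 9 4 8 0 9 6 6 0 7 0 8 2
Double every second digit counting from the check-digit position (so the 1st, 3rd, 5th, ... of the partial from the right).
  doubled (with −9 where >9): 3 5 8 0 3 0 0 4 → sum 23
  kept as-is: 7 9 8 9 6 7 8 → sum 54
Total = 23 + 54 = 77.
Check digit = (10 − (77 mod 10)) mod 10 = 3.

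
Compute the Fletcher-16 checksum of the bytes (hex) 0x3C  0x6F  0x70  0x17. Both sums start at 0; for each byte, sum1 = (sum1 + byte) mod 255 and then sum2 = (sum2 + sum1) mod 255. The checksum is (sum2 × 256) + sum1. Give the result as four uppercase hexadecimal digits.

Running sums (mod 255):
  after byte 0 (0x3C): sum1=60, sum2=60
  after byte 1 (0x6F): sum1=171, sum2=231
  after byte 2 (0x70): sum1=28, sum2=4
  after byte 3 (0x17): sum1=51, sum2=55
Checksum = sum2·256 + sum1 = 55·256 + 51 = 14131 = 0x3733.

3733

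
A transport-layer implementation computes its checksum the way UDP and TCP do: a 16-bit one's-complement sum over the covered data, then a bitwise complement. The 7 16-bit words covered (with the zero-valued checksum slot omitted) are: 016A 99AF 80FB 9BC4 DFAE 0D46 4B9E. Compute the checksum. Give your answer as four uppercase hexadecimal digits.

One's-complement addition (fold any carry out of bit 15 back into bit 0):
  0x016A + 0x99AF = 0x09B19
  0x9B19 + 0x80FB = 0x11C14 → wrap carry → 0x1C15
  0x1C15 + 0x9BC4 = 0x0B7D9
  0xB7D9 + 0xDFAE = 0x19787 → wrap carry → 0x9788
  0x9788 + 0x0D46 = 0x0A4CE
  0xA4CE + 0x4B9E = 0x0F06C
One's-complement sum = 0xF06C.
Checksum = ~0xF06C & 0xFFFF = 0x0F93.

0F93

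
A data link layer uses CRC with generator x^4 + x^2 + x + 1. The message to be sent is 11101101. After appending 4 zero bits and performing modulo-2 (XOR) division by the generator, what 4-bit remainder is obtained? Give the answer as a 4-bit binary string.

Append 4 zeros: 111011010000. Divide by 10111 (XOR where the leading bit is 1):
  pos 0: 11101 XOR 10111 = 01010
  pos 1: 10101 XOR 10111 = 00010
  pos 4: 10010 XOR 10111 = 00101
  pos 6: 10100 XOR 10111 = 00011
Remainder (last 4 bits) = 0110. This is the CRC / FCS.

0110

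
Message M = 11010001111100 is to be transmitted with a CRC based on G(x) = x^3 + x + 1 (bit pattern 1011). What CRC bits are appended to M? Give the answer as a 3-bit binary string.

Append 3 zeros: 11010001111100000. Divide by 1011 (XOR where the leading bit is 1):
  pos 0: 1101 XOR 1011 = 0110
  pos 1: 1100 XOR 1011 = 0111
  pos 2: 1110 XOR 1011 = 0101
  pos 3: 1010 XOR 1011 = 0001
  pos 6: 1111 XOR 1011 = 0100
  pos 7: 1001 XOR 1011 = 0010
  pos 9: 1010 XOR 1011 = 0001
  pos 12: 1000 XOR 1011 = 0011
Remainder (last 3 bits) = 110. This is the CRC / FCS.

110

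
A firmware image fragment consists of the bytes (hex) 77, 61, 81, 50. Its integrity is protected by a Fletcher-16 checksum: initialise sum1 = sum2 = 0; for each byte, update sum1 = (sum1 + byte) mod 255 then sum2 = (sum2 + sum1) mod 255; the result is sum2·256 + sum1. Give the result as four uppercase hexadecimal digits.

55AA

Running sums (mod 255):
  after byte 0 (77): sum1=119, sum2=119
  after byte 1 (61): sum1=216, sum2=80
  after byte 2 (81): sum1=90, sum2=170
  after byte 3 (50): sum1=170, sum2=85
Checksum = sum2·256 + sum1 = 85·256 + 170 = 21930 = 0x55AA.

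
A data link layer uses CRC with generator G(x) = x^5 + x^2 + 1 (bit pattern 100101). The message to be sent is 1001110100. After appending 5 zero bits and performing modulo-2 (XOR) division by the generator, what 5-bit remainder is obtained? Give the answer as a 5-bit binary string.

Append 5 zeros: 100111010000000. Divide by 100101 (XOR where the leading bit is 1):
  pos 0: 100111 XOR 100101 = 000010
  pos 4: 100100 XOR 100101 = 000001
  pos 9: 100000 XOR 100101 = 000101
Remainder (last 5 bits) = 00101. This is the CRC / FCS.

00101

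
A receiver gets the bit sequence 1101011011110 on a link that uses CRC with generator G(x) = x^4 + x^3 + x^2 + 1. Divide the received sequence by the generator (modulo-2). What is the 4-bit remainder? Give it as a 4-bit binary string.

Modulo-2 division of 1101011011110 by 11101:
  pos 0: 11010 XOR 11101 = 00111
  pos 2: 11111 XOR 11101 = 00010
  pos 5: 10011 XOR 11101 = 01110
  pos 6: 11101 XOR 11101 = 00000
Remainder = 0010 (nonzero — an error is detected).

0010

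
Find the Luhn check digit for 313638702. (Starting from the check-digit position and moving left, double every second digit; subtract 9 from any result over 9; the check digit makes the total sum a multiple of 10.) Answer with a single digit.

8

Partial digits right→left: 2 0 7 8 3 6 3 1 3
Double every second digit counting from the check-digit position (so the 1st, 3rd, 5th, ... of the partial from the right).
  doubled (with −9 where >9): 4 5 6 6 6 → sum 27
  kept as-is: 0 8 6 1 → sum 15
Total = 27 + 15 = 42.
Check digit = (10 − (42 mod 10)) mod 10 = 8.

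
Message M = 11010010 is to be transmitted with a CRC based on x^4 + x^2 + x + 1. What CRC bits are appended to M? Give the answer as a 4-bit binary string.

Append 4 zeros: 110100100000. Divide by 10111 (XOR where the leading bit is 1):
  pos 0: 11010 XOR 10111 = 01101
  pos 1: 11010 XOR 10111 = 01101
  pos 2: 11011 XOR 10111 = 01100
  pos 3: 11000 XOR 10111 = 01111
  pos 4: 11110 XOR 10111 = 01001
  pos 5: 10010 XOR 10111 = 00101
  pos 7: 10100 XOR 10111 = 00011
Remainder (last 4 bits) = 0011. This is the CRC / FCS.

0011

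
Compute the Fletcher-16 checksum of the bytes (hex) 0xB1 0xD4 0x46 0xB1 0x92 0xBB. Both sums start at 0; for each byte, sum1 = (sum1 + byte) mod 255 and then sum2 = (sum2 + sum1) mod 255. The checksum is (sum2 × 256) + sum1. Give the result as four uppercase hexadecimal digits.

61CC

Running sums (mod 255):
  after byte 0 (0xB1): sum1=177, sum2=177
  after byte 1 (0xD4): sum1=134, sum2=56
  after byte 2 (0x46): sum1=204, sum2=5
  after byte 3 (0xB1): sum1=126, sum2=131
  after byte 4 (0x92): sum1=17, sum2=148
  after byte 5 (0xBB): sum1=204, sum2=97
Checksum = sum2·256 + sum1 = 97·256 + 204 = 25036 = 0x61CC.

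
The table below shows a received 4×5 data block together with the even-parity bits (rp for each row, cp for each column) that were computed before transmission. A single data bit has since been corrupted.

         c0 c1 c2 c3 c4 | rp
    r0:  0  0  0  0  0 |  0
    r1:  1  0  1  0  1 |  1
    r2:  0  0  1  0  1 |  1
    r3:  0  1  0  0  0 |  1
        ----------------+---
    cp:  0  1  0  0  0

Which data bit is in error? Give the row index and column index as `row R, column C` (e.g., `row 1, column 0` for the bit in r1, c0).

Recompute each row's even parity and compare to rp:
  r0: data parity 0, sent rp 0 → ok
  r1: data parity 1, sent rp 1 → ok
  r2: data parity 0, sent rp 1 → mismatch
  r3: data parity 1, sent rp 1 → ok
Recompute each column's even parity and compare to cp:
  c0: data parity 1, sent cp 0 → mismatch
  c1: data parity 1, sent cp 1 → ok
  c2: data parity 0, sent cp 0 → ok
  c3: data parity 0, sent cp 0 → ok
  c4: data parity 0, sent cp 0 → ok
Exactly one row (r2) and one column (c0) fail → the flipped bit is at their intersection.

row 2, column 0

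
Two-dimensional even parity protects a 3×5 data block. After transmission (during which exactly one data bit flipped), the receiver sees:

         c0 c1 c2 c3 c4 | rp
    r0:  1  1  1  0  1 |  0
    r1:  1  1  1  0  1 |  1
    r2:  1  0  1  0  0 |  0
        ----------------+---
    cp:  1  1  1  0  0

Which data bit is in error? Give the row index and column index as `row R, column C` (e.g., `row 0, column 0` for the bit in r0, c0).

Recompute each row's even parity and compare to rp:
  r0: data parity 0, sent rp 0 → ok
  r1: data parity 0, sent rp 1 → mismatch
  r2: data parity 0, sent rp 0 → ok
Recompute each column's even parity and compare to cp:
  c0: data parity 1, sent cp 1 → ok
  c1: data parity 0, sent cp 1 → mismatch
  c2: data parity 1, sent cp 1 → ok
  c3: data parity 0, sent cp 0 → ok
  c4: data parity 0, sent cp 0 → ok
Exactly one row (r1) and one column (c1) fail → the flipped bit is at their intersection.

row 1, column 1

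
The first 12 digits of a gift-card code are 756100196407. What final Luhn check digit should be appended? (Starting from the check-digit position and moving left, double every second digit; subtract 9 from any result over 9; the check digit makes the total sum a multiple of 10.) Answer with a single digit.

Partial digits right→left: 7 0 4 6 9 1 0 0 1 6 5 7
Double every second digit counting from the check-digit position (so the 1st, 3rd, 5th, ... of the partial from the right).
  doubled (with −9 where >9): 5 8 9 0 2 1 → sum 25
  kept as-is: 0 6 1 0 6 7 → sum 20
Total = 25 + 20 = 45.
Check digit = (10 − (45 mod 10)) mod 10 = 5.

5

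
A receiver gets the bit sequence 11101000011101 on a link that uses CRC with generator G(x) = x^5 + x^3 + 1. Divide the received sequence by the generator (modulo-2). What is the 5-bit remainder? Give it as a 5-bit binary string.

Modulo-2 division of 11101000011101 by 101001:
  pos 0: 111010 XOR 101001 = 010011
  pos 1: 100110 XOR 101001 = 001111
  pos 3: 111100 XOR 101001 = 010101
  pos 4: 101011 XOR 101001 = 000010
  pos 8: 101101 XOR 101001 = 000100
Remainder = 00100 (nonzero — an error is detected).

00100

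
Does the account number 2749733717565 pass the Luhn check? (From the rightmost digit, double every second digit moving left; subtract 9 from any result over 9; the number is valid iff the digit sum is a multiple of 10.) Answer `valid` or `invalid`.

From the right, keep odd positions and double even positions (subtract 9 from any doubled value over 9):
  doubled (positions 2,4,...): 3 5 5 6 9 5 → sum 33
  kept (positions 1,3,...): 5 5 1 3 7 4 2 → sum 27
Total = 60.
60 mod 10 = 0, so the number is valid.

valid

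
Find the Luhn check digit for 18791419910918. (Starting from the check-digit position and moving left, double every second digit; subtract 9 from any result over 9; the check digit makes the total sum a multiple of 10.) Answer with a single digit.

9

Partial digits right→left: 8 1 9 0 1 9 9 1 4 1 9 7 8 1
Double every second digit counting from the check-digit position (so the 1st, 3rd, 5th, ... of the partial from the right).
  doubled (with −9 where >9): 7 9 2 9 8 9 7 → sum 51
  kept as-is: 1 0 9 1 1 7 1 → sum 20
Total = 51 + 20 = 71.
Check digit = (10 − (71 mod 10)) mod 10 = 9.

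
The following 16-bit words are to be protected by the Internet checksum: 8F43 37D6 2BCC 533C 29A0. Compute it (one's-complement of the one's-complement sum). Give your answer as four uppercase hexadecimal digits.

903D

One's-complement addition (fold any carry out of bit 15 back into bit 0):
  0x8F43 + 0x37D6 = 0x0C719
  0xC719 + 0x2BCC = 0x0F2E5
  0xF2E5 + 0x533C = 0x14621 → wrap carry → 0x4622
  0x4622 + 0x29A0 = 0x06FC2
One's-complement sum = 0x6FC2.
Checksum = ~0x6FC2 & 0xFFFF = 0x903D.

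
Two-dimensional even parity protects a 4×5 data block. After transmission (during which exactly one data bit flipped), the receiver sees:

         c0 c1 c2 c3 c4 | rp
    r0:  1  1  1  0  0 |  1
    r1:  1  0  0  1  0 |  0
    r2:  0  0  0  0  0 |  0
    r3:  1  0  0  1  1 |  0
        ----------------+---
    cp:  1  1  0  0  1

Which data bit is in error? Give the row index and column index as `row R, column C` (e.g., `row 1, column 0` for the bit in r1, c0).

Recompute each row's even parity and compare to rp:
  r0: data parity 1, sent rp 1 → ok
  r1: data parity 0, sent rp 0 → ok
  r2: data parity 0, sent rp 0 → ok
  r3: data parity 1, sent rp 0 → mismatch
Recompute each column's even parity and compare to cp:
  c0: data parity 1, sent cp 1 → ok
  c1: data parity 1, sent cp 1 → ok
  c2: data parity 1, sent cp 0 → mismatch
  c3: data parity 0, sent cp 0 → ok
  c4: data parity 1, sent cp 1 → ok
Exactly one row (r3) and one column (c2) fail → the flipped bit is at their intersection.

row 3, column 2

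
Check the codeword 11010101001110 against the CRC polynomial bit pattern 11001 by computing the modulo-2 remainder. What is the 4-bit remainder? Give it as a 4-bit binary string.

0000

Modulo-2 division of 11010101001110 by 11001:
  pos 0: 11010 XOR 11001 = 00011
  pos 3: 11101 XOR 11001 = 00100
  pos 5: 10000 XOR 11001 = 01001
  pos 6: 10011 XOR 11001 = 01010
  pos 7: 10101 XOR 11001 = 01100
  pos 8: 11001 XOR 11001 = 00000
Remainder = 0000 (zero — the frame passes the CRC check).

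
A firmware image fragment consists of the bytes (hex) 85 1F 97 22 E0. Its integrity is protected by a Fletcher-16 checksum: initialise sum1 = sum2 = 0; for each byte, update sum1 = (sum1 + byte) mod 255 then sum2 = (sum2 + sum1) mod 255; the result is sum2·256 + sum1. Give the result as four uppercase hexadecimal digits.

043F

Running sums (mod 255):
  after byte 0 (85): sum1=133, sum2=133
  after byte 1 (1F): sum1=164, sum2=42
  after byte 2 (97): sum1=60, sum2=102
  after byte 3 (22): sum1=94, sum2=196
  after byte 4 (E0): sum1=63, sum2=4
Checksum = sum2·256 + sum1 = 4·256 + 63 = 1087 = 0x043F.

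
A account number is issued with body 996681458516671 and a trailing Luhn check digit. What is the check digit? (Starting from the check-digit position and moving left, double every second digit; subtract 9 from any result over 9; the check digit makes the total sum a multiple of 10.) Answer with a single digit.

0

Partial digits right→left: 1 7 6 6 1 5 8 5 4 1 8 6 6 9 9
Double every second digit counting from the check-digit position (so the 1st, 3rd, 5th, ... of the partial from the right).
  doubled (with −9 where >9): 2 3 2 7 8 7 3 9 → sum 41
  kept as-is: 7 6 5 5 1 6 9 → sum 39
Total = 41 + 39 = 80.
Check digit = (10 − (80 mod 10)) mod 10 = 0.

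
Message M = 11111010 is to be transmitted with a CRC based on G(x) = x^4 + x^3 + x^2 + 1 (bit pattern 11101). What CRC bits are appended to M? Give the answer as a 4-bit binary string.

0101

Append 4 zeros: 111110100000. Divide by 11101 (XOR where the leading bit is 1):
  pos 0: 11111 XOR 11101 = 00010
  pos 3: 10010 XOR 11101 = 01111
  pos 4: 11110 XOR 11101 = 00011
  pos 7: 11000 XOR 11101 = 00101
Remainder (last 4 bits) = 0101. This is the CRC / FCS.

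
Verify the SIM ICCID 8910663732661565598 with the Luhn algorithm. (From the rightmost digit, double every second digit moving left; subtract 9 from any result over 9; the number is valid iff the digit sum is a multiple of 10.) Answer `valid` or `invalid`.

From the right, keep odd positions and double even positions (subtract 9 from any doubled value over 9):
  doubled (positions 2,4,...): 9 1 1 3 4 5 3 0 9 → sum 35
  kept (positions 1,3,...): 8 5 6 1 6 3 3 6 1 8 → sum 47
Total = 82.
82 mod 10 = 2, so the number is invalid.

invalid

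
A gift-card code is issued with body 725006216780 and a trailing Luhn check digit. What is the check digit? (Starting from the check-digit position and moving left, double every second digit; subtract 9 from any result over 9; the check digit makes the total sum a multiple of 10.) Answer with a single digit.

Partial digits right→left: 0 8 7 6 1 2 6 0 0 5 2 7
Double every second digit counting from the check-digit position (so the 1st, 3rd, 5th, ... of the partial from the right).
  doubled (with −9 where >9): 0 5 2 3 0 4 → sum 14
  kept as-is: 8 6 2 0 5 7 → sum 28
Total = 14 + 28 = 42.
Check digit = (10 − (42 mod 10)) mod 10 = 8.

8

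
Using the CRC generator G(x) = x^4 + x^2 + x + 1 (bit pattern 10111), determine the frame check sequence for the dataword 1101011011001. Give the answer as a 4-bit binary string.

Append 4 zeros: 11010110110010000. Divide by 10111 (XOR where the leading bit is 1):
  pos 0: 11010 XOR 10111 = 01101
  pos 1: 11011 XOR 10111 = 01100
  pos 2: 11001 XOR 10111 = 01110
  pos 3: 11100 XOR 10111 = 01011
  pos 4: 10111 XOR 10111 = 00000
  pos 9: 10010 XOR 10111 = 00101
  pos 11: 10100 XOR 10111 = 00011
Remainder (last 4 bits) = 0110. This is the CRC / FCS.

0110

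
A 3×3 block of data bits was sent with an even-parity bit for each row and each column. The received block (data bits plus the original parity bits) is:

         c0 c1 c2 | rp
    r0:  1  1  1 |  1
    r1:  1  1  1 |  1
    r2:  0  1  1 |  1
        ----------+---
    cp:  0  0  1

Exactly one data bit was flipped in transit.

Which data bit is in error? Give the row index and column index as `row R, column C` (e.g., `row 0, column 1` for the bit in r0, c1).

row 2, column 1

Recompute each row's even parity and compare to rp:
  r0: data parity 1, sent rp 1 → ok
  r1: data parity 1, sent rp 1 → ok
  r2: data parity 0, sent rp 1 → mismatch
Recompute each column's even parity and compare to cp:
  c0: data parity 0, sent cp 0 → ok
  c1: data parity 1, sent cp 0 → mismatch
  c2: data parity 1, sent cp 1 → ok
Exactly one row (r2) and one column (c1) fail → the flipped bit is at their intersection.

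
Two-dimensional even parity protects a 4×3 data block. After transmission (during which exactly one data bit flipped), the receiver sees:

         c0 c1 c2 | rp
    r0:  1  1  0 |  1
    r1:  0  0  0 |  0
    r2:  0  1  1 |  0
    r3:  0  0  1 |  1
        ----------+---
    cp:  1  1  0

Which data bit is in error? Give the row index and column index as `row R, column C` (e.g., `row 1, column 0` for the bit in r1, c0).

row 0, column 1

Recompute each row's even parity and compare to rp:
  r0: data parity 0, sent rp 1 → mismatch
  r1: data parity 0, sent rp 0 → ok
  r2: data parity 0, sent rp 0 → ok
  r3: data parity 1, sent rp 1 → ok
Recompute each column's even parity and compare to cp:
  c0: data parity 1, sent cp 1 → ok
  c1: data parity 0, sent cp 1 → mismatch
  c2: data parity 0, sent cp 0 → ok
Exactly one row (r0) and one column (c1) fail → the flipped bit is at their intersection.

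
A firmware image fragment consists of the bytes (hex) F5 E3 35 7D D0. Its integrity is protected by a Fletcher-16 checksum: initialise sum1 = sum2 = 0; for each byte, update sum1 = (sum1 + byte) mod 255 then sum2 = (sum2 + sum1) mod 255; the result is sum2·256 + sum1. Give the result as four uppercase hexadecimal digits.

Running sums (mod 255):
  after byte 0 (F5): sum1=245, sum2=245
  after byte 1 (E3): sum1=217, sum2=207
  after byte 2 (35): sum1=15, sum2=222
  after byte 3 (7D): sum1=140, sum2=107
  after byte 4 (D0): sum1=93, sum2=200
Checksum = sum2·256 + sum1 = 200·256 + 93 = 51293 = 0xC85D.

C85D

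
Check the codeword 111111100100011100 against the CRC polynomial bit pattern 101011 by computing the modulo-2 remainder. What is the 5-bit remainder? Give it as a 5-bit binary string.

Modulo-2 division of 111111100100011100 by 101011:
  pos 0: 111111 XOR 101011 = 010100
  pos 1: 101001 XOR 101011 = 000010
  pos 5: 100010 XOR 101011 = 001001
  pos 7: 100100 XOR 101011 = 001111
  pos 9: 111111 XOR 101011 = 010100
  pos 10: 101001 XOR 101011 = 000010
Remainder = 01000 (nonzero — an error is detected).

01000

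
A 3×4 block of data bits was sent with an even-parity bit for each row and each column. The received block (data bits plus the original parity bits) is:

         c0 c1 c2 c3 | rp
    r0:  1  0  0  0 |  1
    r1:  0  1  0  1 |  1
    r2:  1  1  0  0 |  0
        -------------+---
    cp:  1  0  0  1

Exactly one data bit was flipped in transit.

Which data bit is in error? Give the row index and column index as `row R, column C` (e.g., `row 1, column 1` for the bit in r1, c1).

row 1, column 0

Recompute each row's even parity and compare to rp:
  r0: data parity 1, sent rp 1 → ok
  r1: data parity 0, sent rp 1 → mismatch
  r2: data parity 0, sent rp 0 → ok
Recompute each column's even parity and compare to cp:
  c0: data parity 0, sent cp 1 → mismatch
  c1: data parity 0, sent cp 0 → ok
  c2: data parity 0, sent cp 0 → ok
  c3: data parity 1, sent cp 1 → ok
Exactly one row (r1) and one column (c0) fail → the flipped bit is at their intersection.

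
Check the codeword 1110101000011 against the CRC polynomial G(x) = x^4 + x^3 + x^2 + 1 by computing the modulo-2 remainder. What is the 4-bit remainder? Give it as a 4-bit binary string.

Modulo-2 division of 1110101000011 by 11101:
  pos 0: 11101 XOR 11101 = 00000
  pos 6: 10000 XOR 11101 = 01101
  pos 7: 11011 XOR 11101 = 00110
Remainder = 1101 (nonzero — an error is detected).

1101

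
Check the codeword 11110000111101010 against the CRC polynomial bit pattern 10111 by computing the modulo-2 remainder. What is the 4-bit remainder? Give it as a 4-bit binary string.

0000

Modulo-2 division of 11110000111101010 by 10111:
  pos 0: 11110 XOR 10111 = 01001
  pos 1: 10010 XOR 10111 = 00101
  pos 3: 10100 XOR 10111 = 00011
  pos 6: 11111 XOR 10111 = 01000
  pos 7: 10001 XOR 10111 = 00110
  pos 9: 11001 XOR 10111 = 01110
  pos 10: 11100 XOR 10111 = 01011
  pos 11: 10111 XOR 10111 = 00000
Remainder = 0000 (zero — the frame passes the CRC check).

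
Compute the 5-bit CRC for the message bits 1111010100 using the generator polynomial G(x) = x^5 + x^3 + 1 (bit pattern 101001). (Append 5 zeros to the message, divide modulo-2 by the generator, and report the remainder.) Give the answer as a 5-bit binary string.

Append 5 zeros: 111101010000000. Divide by 101001 (XOR where the leading bit is 1):
  pos 0: 111101 XOR 101001 = 010100
  pos 1: 101000 XOR 101001 = 000001
  pos 6: 110000 XOR 101001 = 011001
  pos 7: 110010 XOR 101001 = 011011
  pos 8: 110110 XOR 101001 = 011111
  pos 9: 111110 XOR 101001 = 010111
Remainder (last 5 bits) = 10111. This is the CRC / FCS.

10111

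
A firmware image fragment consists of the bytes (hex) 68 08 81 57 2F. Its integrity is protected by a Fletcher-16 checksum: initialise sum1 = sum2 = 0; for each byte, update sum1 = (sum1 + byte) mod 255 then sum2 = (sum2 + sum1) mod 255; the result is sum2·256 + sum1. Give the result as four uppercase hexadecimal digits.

Running sums (mod 255):
  after byte 0 (68): sum1=104, sum2=104
  after byte 1 (08): sum1=112, sum2=216
  after byte 2 (81): sum1=241, sum2=202
  after byte 3 (57): sum1=73, sum2=20
  after byte 4 (2F): sum1=120, sum2=140
Checksum = sum2·256 + sum1 = 140·256 + 120 = 35960 = 0x8C78.

8C78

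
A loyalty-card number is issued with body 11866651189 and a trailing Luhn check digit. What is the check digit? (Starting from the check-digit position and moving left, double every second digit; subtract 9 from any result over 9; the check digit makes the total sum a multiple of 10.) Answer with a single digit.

Partial digits right→left: 9 8 1 1 5 6 6 6 8 1 1
Double every second digit counting from the check-digit position (so the 1st, 3rd, 5th, ... of the partial from the right).
  doubled (with −9 where >9): 9 2 1 3 7 2 → sum 24
  kept as-is: 8 1 6 6 1 → sum 22
Total = 24 + 22 = 46.
Check digit = (10 − (46 mod 10)) mod 10 = 4.

4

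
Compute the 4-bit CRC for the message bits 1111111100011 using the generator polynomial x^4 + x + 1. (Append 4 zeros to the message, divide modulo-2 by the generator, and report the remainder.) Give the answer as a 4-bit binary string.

Append 4 zeros: 11111111000110000. Divide by 10011 (XOR where the leading bit is 1):
  pos 0: 11111 XOR 10011 = 01100
  pos 1: 11001 XOR 10011 = 01010
  pos 2: 10101 XOR 10011 = 00110
  pos 4: 11010 XOR 10011 = 01001
  pos 5: 10010 XOR 10011 = 00001
  pos 9: 10110 XOR 10011 = 00101
  pos 11: 10100 XOR 10011 = 00111
Remainder (last 4 bits) = 1110. This is the CRC / FCS.

1110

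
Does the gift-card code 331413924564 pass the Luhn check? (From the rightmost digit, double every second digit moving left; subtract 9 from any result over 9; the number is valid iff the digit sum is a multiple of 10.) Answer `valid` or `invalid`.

invalid

From the right, keep odd positions and double even positions (subtract 9 from any doubled value over 9):
  doubled (positions 2,4,...): 3 8 9 2 2 6 → sum 30
  kept (positions 1,3,...): 4 5 2 3 4 3 → sum 21
Total = 51.
51 mod 10 = 1, so the number is invalid.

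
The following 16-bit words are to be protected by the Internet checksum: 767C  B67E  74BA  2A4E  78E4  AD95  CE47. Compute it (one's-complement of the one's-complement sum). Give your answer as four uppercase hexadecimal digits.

One's-complement addition (fold any carry out of bit 15 back into bit 0):
  0x767C + 0xB67E = 0x12CFA → wrap carry → 0x2CFB
  0x2CFB + 0x74BA = 0x0A1B5
  0xA1B5 + 0x2A4E = 0x0CC03
  0xCC03 + 0x78E4 = 0x144E7 → wrap carry → 0x44E8
  0x44E8 + 0xAD95 = 0x0F27D
  0xF27D + 0xCE47 = 0x1C0C4 → wrap carry → 0xC0C5
One's-complement sum = 0xC0C5.
Checksum = ~0xC0C5 & 0xFFFF = 0x3F3A.

3F3A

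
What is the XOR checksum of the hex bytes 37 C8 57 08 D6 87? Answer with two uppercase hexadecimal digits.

F1

XOR the bytes together:
  start with 0x37
  0x37 ⊕ 0xC8 = 0xFF
  0xFF ⊕ 0x57 = 0xA8
  0xA8 ⊕ 0x08 = 0xA0
  0xA0 ⊕ 0xD6 = 0x76
  0x76 ⊕ 0x87 = 0xF1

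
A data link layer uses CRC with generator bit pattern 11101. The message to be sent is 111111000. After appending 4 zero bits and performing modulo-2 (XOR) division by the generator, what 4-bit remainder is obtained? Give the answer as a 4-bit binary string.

0101

Append 4 zeros: 1111110000000. Divide by 11101 (XOR where the leading bit is 1):
  pos 0: 11111 XOR 11101 = 00010
  pos 3: 10100 XOR 11101 = 01001
  pos 4: 10010 XOR 11101 = 01111
  pos 5: 11110 XOR 11101 = 00011
  pos 8: 11000 XOR 11101 = 00101
Remainder (last 4 bits) = 0101. This is the CRC / FCS.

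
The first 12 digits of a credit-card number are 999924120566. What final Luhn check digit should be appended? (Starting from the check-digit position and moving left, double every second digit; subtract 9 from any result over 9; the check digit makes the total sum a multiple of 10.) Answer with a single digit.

Partial digits right→left: 6 6 5 0 2 1 4 2 9 9 9 9
Double every second digit counting from the check-digit position (so the 1st, 3rd, 5th, ... of the partial from the right).
  doubled (with −9 where >9): 3 1 4 8 9 9 → sum 34
  kept as-is: 6 0 1 2 9 9 → sum 27
Total = 34 + 27 = 61.
Check digit = (10 − (61 mod 10)) mod 10 = 9.

9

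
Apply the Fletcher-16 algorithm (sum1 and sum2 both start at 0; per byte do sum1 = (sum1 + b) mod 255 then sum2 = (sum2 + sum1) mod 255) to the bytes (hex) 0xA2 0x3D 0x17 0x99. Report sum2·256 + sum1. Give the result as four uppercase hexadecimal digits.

0A90

Running sums (mod 255):
  after byte 0 (0xA2): sum1=162, sum2=162
  after byte 1 (0x3D): sum1=223, sum2=130
  after byte 2 (0x17): sum1=246, sum2=121
  after byte 3 (0x99): sum1=144, sum2=10
Checksum = sum2·256 + sum1 = 10·256 + 144 = 2704 = 0x0A90.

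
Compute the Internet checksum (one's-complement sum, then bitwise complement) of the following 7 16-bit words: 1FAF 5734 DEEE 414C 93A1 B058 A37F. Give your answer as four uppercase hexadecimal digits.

8167

One's-complement addition (fold any carry out of bit 15 back into bit 0):
  0x1FAF + 0x5734 = 0x076E3
  0x76E3 + 0xDEEE = 0x155D1 → wrap carry → 0x55D2
  0x55D2 + 0x414C = 0x0971E
  0x971E + 0x93A1 = 0x12ABF → wrap carry → 0x2AC0
  0x2AC0 + 0xB058 = 0x0DB18
  0xDB18 + 0xA37F = 0x17E97 → wrap carry → 0x7E98
One's-complement sum = 0x7E98.
Checksum = ~0x7E98 & 0xFFFF = 0x8167.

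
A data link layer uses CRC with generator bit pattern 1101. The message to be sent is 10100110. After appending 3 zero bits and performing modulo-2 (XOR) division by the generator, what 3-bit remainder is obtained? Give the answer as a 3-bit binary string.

Append 3 zeros: 10100110000. Divide by 1101 (XOR where the leading bit is 1):
  pos 0: 1010 XOR 1101 = 0111
  pos 1: 1110 XOR 1101 = 0011
  pos 3: 1111 XOR 1101 = 0010
  pos 5: 1000 XOR 1101 = 0101
  pos 6: 1010 XOR 1101 = 0111
  pos 7: 1110 XOR 1101 = 0011
Remainder (last 3 bits) = 011. This is the CRC / FCS.

011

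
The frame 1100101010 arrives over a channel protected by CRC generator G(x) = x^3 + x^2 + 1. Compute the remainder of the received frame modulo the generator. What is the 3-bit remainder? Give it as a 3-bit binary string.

010

Modulo-2 division of 1100101010 by 1101:
  pos 0: 1100 XOR 1101 = 0001
  pos 3: 1101 XOR 1101 = 0000
Remainder = 010 (nonzero — an error is detected).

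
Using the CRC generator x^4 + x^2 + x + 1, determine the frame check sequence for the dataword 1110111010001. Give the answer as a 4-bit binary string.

0011

Append 4 zeros: 11101110100010000. Divide by 10111 (XOR where the leading bit is 1):
  pos 0: 11101 XOR 10111 = 01010
  pos 1: 10101 XOR 10111 = 00010
  pos 4: 10101 XOR 10111 = 00010
  pos 7: 10000 XOR 10111 = 00111
  pos 9: 11110 XOR 10111 = 01001
  pos 10: 10010 XOR 10111 = 00101
  pos 12: 10100 XOR 10111 = 00011
Remainder (last 4 bits) = 0011. This is the CRC / FCS.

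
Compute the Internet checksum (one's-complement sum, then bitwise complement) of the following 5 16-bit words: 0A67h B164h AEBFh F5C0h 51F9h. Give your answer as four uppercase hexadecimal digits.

One's-complement addition (fold any carry out of bit 15 back into bit 0):
  0x0A67 + 0xB164 = 0x0BBCB
  0xBBCB + 0xAEBF = 0x16A8A → wrap carry → 0x6A8B
  0x6A8B + 0xF5C0 = 0x1604B → wrap carry → 0x604C
  0x604C + 0x51F9 = 0x0B245
One's-complement sum = 0xB245.
Checksum = ~0xB245 & 0xFFFF = 0x4DBA.

4DBA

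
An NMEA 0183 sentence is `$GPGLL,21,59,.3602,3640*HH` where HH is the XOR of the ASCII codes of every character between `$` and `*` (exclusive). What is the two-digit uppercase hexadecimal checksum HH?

77

XOR the ASCII codes of the payload characters:
  'G' = 0x47 → acc = 0x47
  'P' = 0x50 → acc = 0x17
  'G' = 0x47 → acc = 0x50
  'L' = 0x4C → acc = 0x1C
  'L' = 0x4C → acc = 0x50
  ',' = 0x2C → acc = 0x7C
  '2' = 0x32 → acc = 0x4E
  '1' = 0x31 → acc = 0x7F
  ',' = 0x2C → acc = 0x53
  '5' = 0x35 → acc = 0x66
  '9' = 0x39 → acc = 0x5F
  ',' = 0x2C → acc = 0x73
  '.' = 0x2E → acc = 0x5D
  '3' = 0x33 → acc = 0x6E
  '6' = 0x36 → acc = 0x58
  '0' = 0x30 → acc = 0x68
  '2' = 0x32 → acc = 0x5A
  ',' = 0x2C → acc = 0x76
  '3' = 0x33 → acc = 0x45
  '6' = 0x36 → acc = 0x73
  '4' = 0x34 → acc = 0x47
  '0' = 0x30 → acc = 0x77
Checksum = 0x77.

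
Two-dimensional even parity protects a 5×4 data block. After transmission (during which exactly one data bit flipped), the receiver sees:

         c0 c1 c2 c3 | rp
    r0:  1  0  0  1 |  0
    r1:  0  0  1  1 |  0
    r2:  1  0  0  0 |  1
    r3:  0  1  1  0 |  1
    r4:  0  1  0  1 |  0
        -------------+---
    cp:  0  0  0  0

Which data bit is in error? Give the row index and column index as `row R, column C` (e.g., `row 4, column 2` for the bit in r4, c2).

row 3, column 3

Recompute each row's even parity and compare to rp:
  r0: data parity 0, sent rp 0 → ok
  r1: data parity 0, sent rp 0 → ok
  r2: data parity 1, sent rp 1 → ok
  r3: data parity 0, sent rp 1 → mismatch
  r4: data parity 0, sent rp 0 → ok
Recompute each column's even parity and compare to cp:
  c0: data parity 0, sent cp 0 → ok
  c1: data parity 0, sent cp 0 → ok
  c2: data parity 0, sent cp 0 → ok
  c3: data parity 1, sent cp 0 → mismatch
Exactly one row (r3) and one column (c3) fail → the flipped bit is at their intersection.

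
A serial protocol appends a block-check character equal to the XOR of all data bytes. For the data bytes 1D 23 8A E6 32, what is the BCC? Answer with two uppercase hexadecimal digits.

XOR the bytes together:
  start with 0x1D
  0x1D ⊕ 0x23 = 0x3E
  0x3E ⊕ 0x8A = 0xB4
  0xB4 ⊕ 0xE6 = 0x52
  0x52 ⊕ 0x32 = 0x60

60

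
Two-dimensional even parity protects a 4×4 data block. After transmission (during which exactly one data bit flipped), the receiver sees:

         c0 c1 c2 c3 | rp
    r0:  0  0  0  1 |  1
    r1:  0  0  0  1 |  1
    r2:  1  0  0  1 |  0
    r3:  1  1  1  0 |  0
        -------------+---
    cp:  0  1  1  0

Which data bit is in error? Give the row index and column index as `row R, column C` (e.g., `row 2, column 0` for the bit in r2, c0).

row 3, column 3

Recompute each row's even parity and compare to rp:
  r0: data parity 1, sent rp 1 → ok
  r1: data parity 1, sent rp 1 → ok
  r2: data parity 0, sent rp 0 → ok
  r3: data parity 1, sent rp 0 → mismatch
Recompute each column's even parity and compare to cp:
  c0: data parity 0, sent cp 0 → ok
  c1: data parity 1, sent cp 1 → ok
  c2: data parity 1, sent cp 1 → ok
  c3: data parity 1, sent cp 0 → mismatch
Exactly one row (r3) and one column (c3) fail → the flipped bit is at their intersection.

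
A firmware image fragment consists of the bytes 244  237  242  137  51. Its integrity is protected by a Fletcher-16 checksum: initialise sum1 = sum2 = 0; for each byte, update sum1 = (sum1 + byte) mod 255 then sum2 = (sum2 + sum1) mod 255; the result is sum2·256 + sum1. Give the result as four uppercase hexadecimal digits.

9F92

Running sums (mod 255):
  after byte 0 (244): sum1=244, sum2=244
  after byte 1 (237): sum1=226, sum2=215
  after byte 2 (242): sum1=213, sum2=173
  after byte 3 (137): sum1=95, sum2=13
  after byte 4 (51): sum1=146, sum2=159
Checksum = sum2·256 + sum1 = 159·256 + 146 = 40850 = 0x9F92.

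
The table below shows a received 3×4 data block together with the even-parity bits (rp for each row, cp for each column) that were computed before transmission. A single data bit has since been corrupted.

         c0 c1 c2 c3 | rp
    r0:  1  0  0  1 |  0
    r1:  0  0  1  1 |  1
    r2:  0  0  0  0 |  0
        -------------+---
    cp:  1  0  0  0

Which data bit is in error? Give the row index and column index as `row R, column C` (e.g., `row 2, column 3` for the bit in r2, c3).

Recompute each row's even parity and compare to rp:
  r0: data parity 0, sent rp 0 → ok
  r1: data parity 0, sent rp 1 → mismatch
  r2: data parity 0, sent rp 0 → ok
Recompute each column's even parity and compare to cp:
  c0: data parity 1, sent cp 1 → ok
  c1: data parity 0, sent cp 0 → ok
  c2: data parity 1, sent cp 0 → mismatch
  c3: data parity 0, sent cp 0 → ok
Exactly one row (r1) and one column (c2) fail → the flipped bit is at their intersection.

row 1, column 2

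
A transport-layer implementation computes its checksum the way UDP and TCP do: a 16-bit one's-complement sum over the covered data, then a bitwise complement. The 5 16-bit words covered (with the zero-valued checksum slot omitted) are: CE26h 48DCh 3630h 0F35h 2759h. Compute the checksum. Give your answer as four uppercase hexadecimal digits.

One's-complement addition (fold any carry out of bit 15 back into bit 0):
  0xCE26 + 0x48DC = 0x11702 → wrap carry → 0x1703
  0x1703 + 0x3630 = 0x04D33
  0x4D33 + 0x0F35 = 0x05C68
  0x5C68 + 0x2759 = 0x083C1
One's-complement sum = 0x83C1.
Checksum = ~0x83C1 & 0xFFFF = 0x7C3E.

7C3E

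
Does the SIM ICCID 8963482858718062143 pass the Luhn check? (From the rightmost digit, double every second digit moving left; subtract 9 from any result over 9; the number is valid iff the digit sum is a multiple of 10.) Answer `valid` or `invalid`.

From the right, keep odd positions and double even positions (subtract 9 from any doubled value over 9):
  doubled (positions 2,4,...): 8 4 0 2 7 7 7 6 9 → sum 50
  kept (positions 1,3,...): 3 1 6 8 7 5 2 4 6 8 → sum 50
Total = 100.
100 mod 10 = 0, so the number is valid.

valid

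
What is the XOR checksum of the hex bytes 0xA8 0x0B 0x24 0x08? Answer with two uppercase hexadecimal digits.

XOR the bytes together:
  start with 0xA8
  0xA8 ⊕ 0x0B = 0xA3
  0xA3 ⊕ 0x24 = 0x87
  0x87 ⊕ 0x08 = 0x8F

8F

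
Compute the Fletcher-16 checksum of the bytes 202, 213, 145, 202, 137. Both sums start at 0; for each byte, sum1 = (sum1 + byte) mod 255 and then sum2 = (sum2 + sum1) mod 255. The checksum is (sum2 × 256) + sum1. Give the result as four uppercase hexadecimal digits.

Running sums (mod 255):
  after byte 0 (202): sum1=202, sum2=202
  after byte 1 (213): sum1=160, sum2=107
  after byte 2 (145): sum1=50, sum2=157
  after byte 3 (202): sum1=252, sum2=154
  after byte 4 (137): sum1=134, sum2=33
Checksum = sum2·256 + sum1 = 33·256 + 134 = 8582 = 0x2186.

2186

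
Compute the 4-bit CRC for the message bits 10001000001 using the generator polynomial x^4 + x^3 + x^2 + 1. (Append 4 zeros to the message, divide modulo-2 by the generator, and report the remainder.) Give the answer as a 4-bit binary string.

Append 4 zeros: 100010000010000. Divide by 11101 (XOR where the leading bit is 1):
  pos 0: 10001 XOR 11101 = 01100
  pos 1: 11000 XOR 11101 = 00101
  pos 3: 10100 XOR 11101 = 01001
  pos 4: 10010 XOR 11101 = 01111
  pos 5: 11110 XOR 11101 = 00011
  pos 8: 11100 XOR 11101 = 00001
Remainder (last 4 bits) = 0100. This is the CRC / FCS.

0100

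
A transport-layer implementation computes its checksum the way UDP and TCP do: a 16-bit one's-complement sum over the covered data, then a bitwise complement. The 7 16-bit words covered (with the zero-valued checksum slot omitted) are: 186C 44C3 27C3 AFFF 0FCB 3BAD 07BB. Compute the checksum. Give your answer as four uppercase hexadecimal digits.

One's-complement addition (fold any carry out of bit 15 back into bit 0):
  0x186C + 0x44C3 = 0x05D2F
  0x5D2F + 0x27C3 = 0x084F2
  0x84F2 + 0xAFFF = 0x134F1 → wrap carry → 0x34F2
  0x34F2 + 0x0FCB = 0x044BD
  0x44BD + 0x3BAD = 0x0806A
  0x806A + 0x07BB = 0x08825
One's-complement sum = 0x8825.
Checksum = ~0x8825 & 0xFFFF = 0x77DA.

77DA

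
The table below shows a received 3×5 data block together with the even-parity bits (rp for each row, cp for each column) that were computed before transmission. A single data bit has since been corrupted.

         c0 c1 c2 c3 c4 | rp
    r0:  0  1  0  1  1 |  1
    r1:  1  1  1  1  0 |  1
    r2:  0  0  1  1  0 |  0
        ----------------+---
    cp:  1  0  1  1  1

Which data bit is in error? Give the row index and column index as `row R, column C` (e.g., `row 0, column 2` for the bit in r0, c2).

row 1, column 2

Recompute each row's even parity and compare to rp:
  r0: data parity 1, sent rp 1 → ok
  r1: data parity 0, sent rp 1 → mismatch
  r2: data parity 0, sent rp 0 → ok
Recompute each column's even parity and compare to cp:
  c0: data parity 1, sent cp 1 → ok
  c1: data parity 0, sent cp 0 → ok
  c2: data parity 0, sent cp 1 → mismatch
  c3: data parity 1, sent cp 1 → ok
  c4: data parity 1, sent cp 1 → ok
Exactly one row (r1) and one column (c2) fail → the flipped bit is at their intersection.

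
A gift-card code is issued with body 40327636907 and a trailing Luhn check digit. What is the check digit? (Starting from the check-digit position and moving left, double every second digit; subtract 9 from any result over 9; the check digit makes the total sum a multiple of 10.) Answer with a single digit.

Partial digits right→left: 7 0 9 6 3 6 7 2 3 0 4
Double every second digit counting from the check-digit position (so the 1st, 3rd, 5th, ... of the partial from the right).
  doubled (with −9 where >9): 5 9 6 5 6 8 → sum 39
  kept as-is: 0 6 6 2 0 → sum 14
Total = 39 + 14 = 53.
Check digit = (10 − (53 mod 10)) mod 10 = 7.

7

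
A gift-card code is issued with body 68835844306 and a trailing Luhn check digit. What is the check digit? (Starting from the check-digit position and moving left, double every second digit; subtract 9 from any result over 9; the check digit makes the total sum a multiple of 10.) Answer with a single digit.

Partial digits right→left: 6 0 3 4 4 8 5 3 8 8 6
Double every second digit counting from the check-digit position (so the 1st, 3rd, 5th, ... of the partial from the right).
  doubled (with −9 where >9): 3 6 8 1 7 3 → sum 28
  kept as-is: 0 4 8 3 8 → sum 23
Total = 28 + 23 = 51.
Check digit = (10 − (51 mod 10)) mod 10 = 9.

9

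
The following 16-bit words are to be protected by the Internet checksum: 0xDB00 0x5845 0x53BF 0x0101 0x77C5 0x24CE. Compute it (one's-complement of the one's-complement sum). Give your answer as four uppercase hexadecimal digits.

One's-complement addition (fold any carry out of bit 15 back into bit 0):
  0xDB00 + 0x5845 = 0x13345 → wrap carry → 0x3346
  0x3346 + 0x53BF = 0x08705
  0x8705 + 0x0101 = 0x08806
  0x8806 + 0x77C5 = 0x0FFCB
  0xFFCB + 0x24CE = 0x12499 → wrap carry → 0x249A
One's-complement sum = 0x249A.
Checksum = ~0x249A & 0xFFFF = 0xDB65.

DB65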